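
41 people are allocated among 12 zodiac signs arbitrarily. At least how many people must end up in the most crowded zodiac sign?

4

The 12 zodiac signs are the holes and the 41 people are the pigeons.
If every zodiac sign held at most 3 people, the total would be at most 12 × 3 = 36, which is less than 41.
So some zodiac sign holds at least ⌈41/12⌉ = 4 people.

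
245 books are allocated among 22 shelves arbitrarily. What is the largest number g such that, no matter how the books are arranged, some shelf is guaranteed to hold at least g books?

12

Pigeonhole: the 22 shelves are the holes and the 245 books are the pigeons.
If every shelf held at most 11 books, the total would be at most 22 × 11 = 242, which is less than 245.
So some shelf holds at least ⌈245/22⌉ = 12 books.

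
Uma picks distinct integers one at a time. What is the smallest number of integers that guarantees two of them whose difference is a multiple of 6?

7

Integers whose pairwise differences are multiples of 6 are exactly those sharing a remainder mod 6. By pigeonhole, the 6 residue classes mod 6 are the pigeonholes.
With 6 integers one could put 1 in each residue class and have no class reach 2.
The 7th integer pushes some class to 2, so 6·1 + 1 = 7.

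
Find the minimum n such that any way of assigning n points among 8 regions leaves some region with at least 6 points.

With 40 points one could put exactly 5 in each of the 8 regions, and no region would reach 6.
One more point must land in a region that already has 5, giving it 6.
So 8 × 5 + 1 = 41 points are required.

41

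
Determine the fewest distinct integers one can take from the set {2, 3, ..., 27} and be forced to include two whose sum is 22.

18

Two chosen integers sum to 22 exactly when both halves of some pair {x, 22−x} with 2 ≤ x ≤ 22−x ≤ 20 are chosen — 9 such pairs.
The remaining 8 elements (those with no distinct partner in range) can never complete a 22-sum, so the worst case takes all of them and one from each pair: 8 + 9 = 17.
The 18th integer has to be the second member of some pair, so 17 + 1 = 18.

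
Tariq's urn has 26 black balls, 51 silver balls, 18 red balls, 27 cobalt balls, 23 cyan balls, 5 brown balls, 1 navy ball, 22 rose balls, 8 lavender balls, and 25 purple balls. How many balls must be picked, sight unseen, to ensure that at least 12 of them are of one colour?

92

The 10 colours are the holes; the balls drawn are the pigeons.
To avoid 12 of any one colour, the worst case takes at most 11 of each colour, or every ball of a colour that has fewer than 11.
That gives 11 + 11 + 11 + 11 + 11 + 5 + 1 + 11 + 8 + 11 = 91 balls with no colour reaching 12.
The next ball forces some colour to 12, so 91 + 1 = 92.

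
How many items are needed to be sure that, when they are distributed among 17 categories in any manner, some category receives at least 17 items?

With 272 items one could put exactly 16 in each of the 17 categories, and no category would reach 17.
By the pigeonhole principle, one more item must land in a category that already has 16, giving it 17.
So 17 × 16 + 1 = 273 items are required.

273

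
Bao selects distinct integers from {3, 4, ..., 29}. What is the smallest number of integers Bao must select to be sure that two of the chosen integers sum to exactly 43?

20

Two chosen integers sum to 43 exactly when both halves of some pair {x, 43−x} with 14 ≤ x ≤ 43−x ≤ 29 are chosen — 8 such pairs.
The remaining 11 elements (those with no distinct partner in range) can never complete a 43-sum, so the worst case takes all of them and one from each pair: 11 + 8 = 19.
Pigeonhole: the 20th integer has to be the second member of some pair, so 19 + 1 = 20.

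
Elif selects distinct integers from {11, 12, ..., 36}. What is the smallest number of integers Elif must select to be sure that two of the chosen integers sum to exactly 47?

Group the elements by complementary pair {x, 47−x}: {11,36}, {12,35}, {13,34}, …, giving 13 two-element pairs.
Treating each of those 13 groups as a pigeonhole, one can pick one integer per group — 13 integers — with no two summing to 47.
The 14th integer lands in an occupied pair, forcing a sum of 47.

14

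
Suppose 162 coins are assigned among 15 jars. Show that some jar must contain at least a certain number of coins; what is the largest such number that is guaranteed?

Pigeonhole: the 15 jars are the holes and the 162 coins are the pigeons.
If every jar held at most 10 coins, the total would be at most 15 × 10 = 150, which is less than 162.
So some jar holds at least ⌈162/15⌉ = 11 coins.

11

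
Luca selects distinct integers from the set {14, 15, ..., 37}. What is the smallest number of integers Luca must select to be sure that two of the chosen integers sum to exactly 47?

15

Group the elements by complementary pair {x, 47−x}: {14,33}, {15,32}, {16,31}, …, giving 10 two-element pairs and 4 integers whose partner 47−x falls outside [14,37].
Pigeonhole: treating each of those 14 groups as a pigeonhole, one can pick one integer per group — 14 integers — with no two summing to 47.
The 15th integer lands in an occupied pair, forcing a sum of 47.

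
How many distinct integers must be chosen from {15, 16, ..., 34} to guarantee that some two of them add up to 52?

13

Two chosen integers sum to 52 exactly when both halves of some pair {x, 52−x} with 18 ≤ x ≤ 52−x ≤ 34 are chosen — 8 such pairs.
The remaining 4 elements (those with no distinct partner in range) can never complete a 52-sum, so the worst case takes all of them and one from each pair: 4 + 8 = 12.
The 13th integer has to be the second member of some pair, so 12 + 1 = 13.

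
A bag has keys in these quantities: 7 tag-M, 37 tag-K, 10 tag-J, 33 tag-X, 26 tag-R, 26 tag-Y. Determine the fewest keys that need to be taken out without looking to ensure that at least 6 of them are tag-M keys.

In the worst case for collecting tag-M keys, every non-tag-M key comes out first.
There are 37 + 10 + 33 + 26 + 26 = 132 non-tag-M keys altogether.
After those, each further key must be tag-M, so 132 + 6 = 138 draws guarantee 6 tag-M keys.

138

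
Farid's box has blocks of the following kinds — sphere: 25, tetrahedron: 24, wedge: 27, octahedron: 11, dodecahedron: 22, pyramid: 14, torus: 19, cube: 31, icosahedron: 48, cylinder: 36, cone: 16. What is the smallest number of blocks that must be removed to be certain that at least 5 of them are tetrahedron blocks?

In the worst case for collecting tetrahedron blocks, every non-tetrahedron block comes out first.
There are 25 + 27 + 11 + 22 + 14 + 19 + 31 + 48 + 36 + 16 = 249 non-tetrahedron blocks altogether.
After those, each further block must be tetrahedron, so 249 + 5 = 254 draws guarantee 5 tetrahedron blocks.

254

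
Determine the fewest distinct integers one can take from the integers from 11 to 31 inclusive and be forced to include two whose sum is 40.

A set avoiding the sum 40 can contain at most one of each pair {x, 40−x}, plus the 3 elements whose complement lies outside the range or equal to its own complement.
The integers 20, …, 31 (12 of them) are such a set: any two sum to at least 20+21 = 41 > 40.
Any 13th integer completes one of the 9 pairs, so 13 choices force a sum of 40.

13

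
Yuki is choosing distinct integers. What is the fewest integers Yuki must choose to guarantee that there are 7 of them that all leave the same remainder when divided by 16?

The 16 residue classes mod 16 are the pigeonholes.
With 96 integers one could put 6 in each residue class and have no class reach 7.
The 97th integer pushes some class to 7, so 16·6 + 1 = 97.

97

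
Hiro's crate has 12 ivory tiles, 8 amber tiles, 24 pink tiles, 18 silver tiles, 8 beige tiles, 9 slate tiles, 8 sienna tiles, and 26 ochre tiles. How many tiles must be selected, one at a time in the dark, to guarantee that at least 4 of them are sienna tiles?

In the worst case for collecting sienna tiles, every non-sienna tile comes out first.
There are 12 + 8 + 24 + 18 + 8 + 9 + 26 = 105 non-sienna tiles altogether.
After those, each further tile must be sienna, so 105 + 4 = 109 draws guarantee 4 sienna tiles.

109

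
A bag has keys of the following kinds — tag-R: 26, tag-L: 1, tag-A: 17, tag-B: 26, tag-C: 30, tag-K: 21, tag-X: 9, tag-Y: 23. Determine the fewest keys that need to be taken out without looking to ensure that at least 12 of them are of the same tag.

77

Pigeonhole: put each drawn key into a box by tag. The largest draw with every box below 12 takes min(count, 11) from each tag; tags with fewer than 11 contribute all they have.
Σ min(cᵢ, 11) = 11 + 1 + 11 + 11 + 11 + 11 + 9 + 11 = 76.
Draw number 76 + 1 = 77 must push one box to 12.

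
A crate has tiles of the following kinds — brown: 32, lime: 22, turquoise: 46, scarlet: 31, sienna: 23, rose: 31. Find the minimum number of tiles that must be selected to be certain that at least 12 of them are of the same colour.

67

The 6 colours are the holes; the tiles drawn are the pigeons.
To avoid 12 of any one colour, the worst case takes at most 11 of each colour.
That gives 11 + 11 + 11 + 11 + 11 + 11 = 66 tiles with no colour reaching 12.
The next tile forces some colour to 12, so 66 + 1 = 67.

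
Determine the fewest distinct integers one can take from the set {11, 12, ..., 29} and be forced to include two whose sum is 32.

15

Group the elements by complementary pair {x, 32−x}: {11,21}, {12,20}, {13,19}, …, giving 5 two-element pairs; the single value 16 (it cannot pair with itself since the integers are distinct); and 8 integers whose partner 32−x falls outside [11,29].
By the pigeonhole principle, treating each of those 14 groups as a pigeonhole, one can pick one integer per group — 14 integers — with no two summing to 32.
The 15th integer lands in an occupied pair, forcing a sum of 32.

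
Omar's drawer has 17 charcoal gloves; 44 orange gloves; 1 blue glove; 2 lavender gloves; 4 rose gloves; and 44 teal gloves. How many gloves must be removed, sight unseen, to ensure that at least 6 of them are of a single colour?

23

Put each drawn glove into a box by colour. The largest draw with every box below 6 takes min(count, 5) from each colour; colours with fewer than 5 contribute all they have.
Σ min(cᵢ, 5) = 5 + 5 + 1 + 2 + 4 + 5 = 22.
Draw number 22 + 1 = 23 must push one box to 6.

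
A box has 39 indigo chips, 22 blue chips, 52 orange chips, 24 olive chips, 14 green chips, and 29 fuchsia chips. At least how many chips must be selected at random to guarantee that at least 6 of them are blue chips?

164

In the worst case for collecting blue chips, every non-blue chip comes out first.
There are 39 + 52 + 24 + 14 + 29 = 158 non-blue chips altogether.
After those, each further chip must be blue, so 158 + 6 = 164 draws guarantee 6 blue chips.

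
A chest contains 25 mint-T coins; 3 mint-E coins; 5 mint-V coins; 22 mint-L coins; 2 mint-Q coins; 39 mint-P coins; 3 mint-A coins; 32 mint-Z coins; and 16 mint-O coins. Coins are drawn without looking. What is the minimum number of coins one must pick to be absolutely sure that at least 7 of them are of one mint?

44

Pigeonhole: the 9 mints are the holes; the coins drawn are the pigeons.
To avoid 7 of any one mint, the worst case takes at most 6 of each mint, or every coin of a mint that has fewer than 6.
That gives 6 + 3 + 5 + 6 + 2 + 6 + 3 + 6 + 6 = 43 coins with no mint reaching 7.
The next coin forces some mint to 7, so 43 + 1 = 44.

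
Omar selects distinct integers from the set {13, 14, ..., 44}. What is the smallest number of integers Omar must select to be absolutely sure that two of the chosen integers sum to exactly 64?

Two chosen integers sum to 64 exactly when both halves of some pair {x, 64−x} with 20 ≤ x ≤ 64−x ≤ 44 are chosen — 12 such pairs.
The remaining 8 elements (those with no distinct partner in range) can never complete a 64-sum, so the worst case takes all of them and one from each pair: 8 + 12 = 20.
Pigeonhole: the 21st integer has to be the second member of some pair, so 20 + 1 = 21.

21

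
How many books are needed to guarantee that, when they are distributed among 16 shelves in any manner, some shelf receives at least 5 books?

With 64 books one could put exactly 4 in each of the 16 shelves, and no shelf would reach 5.
One more book must land in a shelf that already has 4, giving it 5.
So 16 × 4 + 1 = 65 books are required.

65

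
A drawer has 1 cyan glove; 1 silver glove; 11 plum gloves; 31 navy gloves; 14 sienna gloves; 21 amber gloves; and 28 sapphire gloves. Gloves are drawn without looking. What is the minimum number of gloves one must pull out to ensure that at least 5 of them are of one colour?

23

An adversary could hand out at most 4 gloves per colour (cyan, silver run out sooner): 1 + 1 + 4 + 4 + 4 + 4 + 4 = 22 gloves and still no colour has 5.
One more glove lands in a colour already at 4, so 23 draws are enough and 22 are not.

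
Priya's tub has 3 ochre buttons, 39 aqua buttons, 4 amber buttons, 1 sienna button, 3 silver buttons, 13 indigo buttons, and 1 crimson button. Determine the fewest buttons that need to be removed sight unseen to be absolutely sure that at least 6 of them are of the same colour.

23

An adversary could hand out at most 5 buttons per colour (5 colours run out sooner): 3 + 5 + 4 + 1 + 3 + 5 + 1 = 22 buttons and still no colour has 6.
By the pigeonhole principle, one more button lands in a colour already at 5, so 23 draws are enough and 22 are not.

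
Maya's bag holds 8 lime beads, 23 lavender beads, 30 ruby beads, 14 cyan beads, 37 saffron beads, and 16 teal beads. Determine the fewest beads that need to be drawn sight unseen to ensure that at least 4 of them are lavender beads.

109

In the worst case for collecting lavender beads, every non-lavender bead comes out first.
There are 8 + 30 + 14 + 37 + 16 = 105 non-lavender beads altogether.
After those, each further bead must be lavender, so 105 + 4 = 109 draws guarantee 4 lavender beads.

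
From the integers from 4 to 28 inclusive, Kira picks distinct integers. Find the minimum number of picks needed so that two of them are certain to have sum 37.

A set avoiding the sum 37 can contain at most one of each pair {x, 37−x}, plus the 5 elements whose complement lies outside the range.
The integers 4, …, 18 (15 of them) are such a set: any two sum to at least 4+5 = 9 and at most 17+18 = 35 < 37.
By the pigeonhole principle, any 16th integer completes one of the 10 pairs, so 16 choices force a sum of 37.

16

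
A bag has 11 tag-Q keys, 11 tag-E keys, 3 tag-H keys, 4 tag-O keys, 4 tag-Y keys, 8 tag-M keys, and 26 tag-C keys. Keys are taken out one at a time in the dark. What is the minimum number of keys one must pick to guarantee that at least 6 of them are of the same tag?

32

By the pigeonhole principle, the 7 tags are the holes; the keys drawn are the pigeons.
To avoid 6 of any one tag, the worst case takes at most 5 of each tag, or every key of a tag that has fewer than 5.
That gives 5 + 5 + 3 + 4 + 4 + 5 + 5 = 31 keys with no tag reaching 6.
The next key forces some tag to 6, so 31 + 1 = 32.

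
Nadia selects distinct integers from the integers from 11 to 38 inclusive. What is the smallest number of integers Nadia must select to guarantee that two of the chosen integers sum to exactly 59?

Two chosen integers sum to 59 exactly when both halves of some pair {x, 59−x} with 21 ≤ x ≤ 59−x ≤ 38 are chosen — 9 such pairs.
The remaining 10 elements (those with no distinct partner in range) can never complete a 59-sum, so the worst case takes all of them and one from each pair: 10 + 9 = 19.
The 20th integer has to be the second member of some pair, so 19 + 1 = 20.

20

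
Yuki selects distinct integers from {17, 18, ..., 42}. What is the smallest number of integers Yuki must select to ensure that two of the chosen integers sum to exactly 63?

Group the elements by complementary pair {x, 63−x}: {21,42}, {22,41}, {23,40}, …, giving 11 two-element pairs and 4 integers whose partner 63−x falls outside [17,42].
Pigeonhole: treating each of those 15 groups as a pigeonhole, one can pick one integer per group — 15 integers — with no two summing to 63.
The 16th integer lands in an occupied pair, forcing a sum of 63.

16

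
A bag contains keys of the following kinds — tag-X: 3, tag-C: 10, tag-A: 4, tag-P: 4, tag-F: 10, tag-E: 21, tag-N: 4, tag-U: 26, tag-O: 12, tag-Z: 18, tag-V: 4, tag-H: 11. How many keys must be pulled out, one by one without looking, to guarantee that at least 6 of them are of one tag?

55

An adversary could hand out at most 5 keys per tag (5 tags run out sooner): 3 + 5 + 4 + 4 + 5 + 5 + 4 + 5 + 5 + 5 + 4 + 5 = 54 keys and still no tag has 6.
One more key lands in a tag already at 5, so 55 draws are enough and 54 are not.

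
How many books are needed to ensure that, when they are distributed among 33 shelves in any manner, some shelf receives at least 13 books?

397

With 396 books one could put exactly 12 in each of the 33 shelves, and no shelf would reach 13.
Pigeonhole: one more book must land in a shelf that already has 12, giving it 13.
So 33 × 12 + 1 = 397 books are required.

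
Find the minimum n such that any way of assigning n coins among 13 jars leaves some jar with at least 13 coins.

157

With 156 coins one could put exactly 12 in each of the 13 jars, and no jar would reach 13.
Pigeonhole: one more coin must land in a jar that already has 12, giving it 13.
So 13 × 12 + 1 = 157 coins are required.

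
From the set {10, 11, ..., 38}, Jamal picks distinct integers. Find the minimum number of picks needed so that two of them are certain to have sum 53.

A set avoiding the sum 53 can contain at most one of each pair {x, 53−x}, plus the 5 elements whose complement lies outside the range.
The integers 10, …, 26 (17 of them) are such a set: any two sum to at least 10+11 = 21 and at most 25+26 = 51 < 53.
Pigeonhole: any 18th integer completes one of the 12 pairs, so 18 choices force a sum of 53.

18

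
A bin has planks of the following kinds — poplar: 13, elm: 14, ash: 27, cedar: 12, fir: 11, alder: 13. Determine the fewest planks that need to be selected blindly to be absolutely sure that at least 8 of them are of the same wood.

The 6 woods are the holes; the planks drawn are the pigeons.
To avoid 8 of any one wood, the worst case takes at most 7 of each wood.
That gives 7 + 7 + 7 + 7 + 7 + 7 = 42 planks with no wood reaching 8.
The next plank forces some wood to 8, so 42 + 1 = 43.

43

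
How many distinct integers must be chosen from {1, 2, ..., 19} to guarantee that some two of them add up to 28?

A set avoiding the sum 28 can contain at most one of each pair {x, 28−x}, plus the 9 elements whose complement lies outside the range or equal to its own complement.
The integers 1, …, 14 (14 of them) are such a set: any two sum to at least 1+2 = 3 and at most 13+14 = 27 < 28.
Any 15th integer completes one of the 5 pairs, so 15 choices force a sum of 28.

15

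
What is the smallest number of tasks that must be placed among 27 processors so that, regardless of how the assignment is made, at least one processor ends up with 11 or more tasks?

271

With 270 tasks one could put exactly 10 in each of the 27 processors, and no processor would reach 11.
By the pigeonhole principle, one more task must land in a processor that already has 10, giving it 11.
So 27 × 10 + 1 = 271 tasks are required.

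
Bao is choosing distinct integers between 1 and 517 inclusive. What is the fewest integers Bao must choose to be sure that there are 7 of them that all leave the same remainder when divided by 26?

157

By the pigeonhole principle, the 26 residue classes mod 26 are the pigeonholes.
With 156 integers one could put 6 in each residue class and have no class reach 7.
The 157th integer pushes some class to 7, so 26·6 + 1 = 157.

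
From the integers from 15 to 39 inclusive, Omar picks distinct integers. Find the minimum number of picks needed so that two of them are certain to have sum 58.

A set avoiding the sum 58 can contain at most one of each pair {x, 58−x}, plus the 5 elements whose complement lies outside the range or equal to its own complement.
The integers 15, …, 29 (15 of them) are such a set: any two sum to at least 15+16 = 31 and at most 28+29 = 57 < 58.
By the pigeonhole principle, any 16th integer completes one of the 10 pairs, so 16 choices force a sum of 58.

16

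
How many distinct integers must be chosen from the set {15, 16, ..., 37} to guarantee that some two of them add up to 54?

14

Two chosen integers sum to 54 exactly when both halves of some pair {x, 54−x} with 17 ≤ x ≤ 54−x ≤ 37 are chosen — 10 such pairs.
The remaining 3 elements (those with no distinct partner in range) can never complete a 54-sum, so the worst case takes all of them and one from each pair: 3 + 10 = 13.
By pigeonhole, the 14th integer has to be the second member of some pair, so 13 + 1 = 14.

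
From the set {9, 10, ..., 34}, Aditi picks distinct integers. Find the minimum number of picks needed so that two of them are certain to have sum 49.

Group the elements by complementary pair {x, 49−x}: {15,34}, {16,33}, {17,32}, …, giving 10 two-element pairs and 6 integers whose partner 49−x falls outside [9,34].
By pigeonhole, treating each of those 16 groups as a pigeonhole, one can pick one integer per group — 16 integers — with no two summing to 49.
The 17th integer lands in an occupied pair, forcing a sum of 49.

17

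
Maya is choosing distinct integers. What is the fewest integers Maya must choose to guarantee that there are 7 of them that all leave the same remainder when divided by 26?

Pigeonhole: the 26 residue classes mod 26 are the pigeonholes.
With 156 integers one could put 6 in each residue class and have no class reach 7.
The 157th integer pushes some class to 7, so 26·6 + 1 = 157.

157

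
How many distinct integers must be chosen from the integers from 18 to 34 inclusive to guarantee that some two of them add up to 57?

A set avoiding the sum 57 can contain at most one of each pair {x, 57−x}, plus the 5 elements whose complement lies outside the range.
The integers 18, …, 28 (11 of them) are such a set: any two sum to at least 18+19 = 37 and at most 27+28 = 55 < 57.
Any 12th integer completes one of the 6 pairs, so 12 choices force a sum of 57.

12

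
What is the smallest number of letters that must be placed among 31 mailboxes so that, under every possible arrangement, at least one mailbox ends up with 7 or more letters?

With 186 letters one could put exactly 6 in each of the 31 mailboxes, and no mailbox would reach 7.
By the pigeonhole principle, one more letter must land in a mailbox that already has 6, giving it 7.
So 31 × 6 + 1 = 187 letters are required.

187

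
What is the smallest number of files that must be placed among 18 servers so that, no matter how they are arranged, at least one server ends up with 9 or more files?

With 144 files one could put exactly 8 in each of the 18 servers, and no server would reach 9.
One more file must land in a server that already has 8, giving it 9.
So 18 × 8 + 1 = 145 files are required.

145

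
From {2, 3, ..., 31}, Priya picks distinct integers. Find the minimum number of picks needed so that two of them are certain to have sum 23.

A set avoiding the sum 23 can contain at most one of each pair {x, 23−x}, plus the 10 elements whose complement lies outside the range.
The integers 12, …, 31 (20 of them) are such a set: any two sum to at least 12+13 = 25 > 23.
Pigeonhole: any 21st integer completes one of the 10 pairs, so 21 choices force a sum of 23.

21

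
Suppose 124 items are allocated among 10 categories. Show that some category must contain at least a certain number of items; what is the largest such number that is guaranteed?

13

The 10 categories are the holes and the 124 items are the pigeons.
If every category held at most 12 items, the total would be at most 10 × 12 = 120, which is less than 124.
So some category holds at least ⌈124/10⌉ = 13 items.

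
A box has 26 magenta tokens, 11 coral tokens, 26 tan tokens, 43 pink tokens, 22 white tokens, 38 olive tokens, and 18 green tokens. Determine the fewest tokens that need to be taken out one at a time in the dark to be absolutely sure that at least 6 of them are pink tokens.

147

In the worst case for collecting pink tokens, every non-pink token comes out first.
There are 26 + 11 + 26 + 22 + 38 + 18 = 141 non-pink tokens altogether.
After those, each further token must be pink, so 141 + 6 = 147 draws guarantee 6 pink tokens.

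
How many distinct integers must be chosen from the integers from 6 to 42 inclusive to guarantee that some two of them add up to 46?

Group the elements by complementary pair {x, 46−x}: {6,40}, {7,39}, {8,38}, …, giving 17 two-element pairs; the single value 23 (it cannot pair with itself since the integers are distinct); and 2 integers whose partner 46−x falls outside [6,42].
Pigeonhole: treating each of those 20 groups as a pigeonhole, one can pick one integer per group — 20 integers — with no two summing to 46.
The 21st integer lands in an occupied pair, forcing a sum of 46.

21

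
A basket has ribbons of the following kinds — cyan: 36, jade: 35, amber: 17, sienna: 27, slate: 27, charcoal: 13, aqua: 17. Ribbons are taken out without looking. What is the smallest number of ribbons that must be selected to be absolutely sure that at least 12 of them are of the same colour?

Pigeonhole: the 7 colours are the holes; the ribbons drawn are the pigeons.
To avoid 12 of any one colour, the worst case takes at most 11 of each colour.
That gives 11 + 11 + 11 + 11 + 11 + 11 + 11 = 77 ribbons with no colour reaching 12.
The next ribbon forces some colour to 12, so 77 + 1 = 78.

78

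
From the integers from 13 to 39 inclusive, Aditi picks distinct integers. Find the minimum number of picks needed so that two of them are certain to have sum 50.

16

A set avoiding the sum 50 can contain at most one of each pair {x, 50−x}, plus the 3 elements whose complement lies outside the range or equal to its own complement.
The integers 25, …, 39 (15 of them) are such a set: any two sum to at least 25+26 = 51 > 50.
Pigeonhole: any 16th integer completes one of the 12 pairs, so 16 choices force a sum of 50.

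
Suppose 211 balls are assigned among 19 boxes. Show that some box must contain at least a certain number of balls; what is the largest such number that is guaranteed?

By pigeonhole, the 19 boxes are the holes and the 211 balls are the pigeons.
If every box held at most 11 balls, the total would be at most 19 × 11 = 209, which is less than 211.
So some box holds at least ⌈211/19⌉ = 12 balls.

12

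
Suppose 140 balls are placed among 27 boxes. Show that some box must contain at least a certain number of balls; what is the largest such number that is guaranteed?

6

By pigeonhole, the 27 boxes are the holes and the 140 balls are the pigeons.
If every box held at most 5 balls, the total would be at most 27 × 5 = 135, which is less than 140.
So some box holds at least ⌈140/27⌉ = 6 balls.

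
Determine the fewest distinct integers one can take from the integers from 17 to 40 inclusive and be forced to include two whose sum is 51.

16

A set avoiding the sum 51 can contain at most one of each pair {x, 51−x}, plus the 6 elements whose complement lies outside the range.
The integers 26, …, 40 (15 of them) are such a set: any two sum to at least 26+27 = 53 > 51.
Any 16th integer completes one of the 9 pairs, so 16 choices force a sum of 51.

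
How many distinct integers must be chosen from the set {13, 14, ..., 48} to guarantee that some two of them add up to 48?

26

Two chosen integers sum to 48 exactly when both halves of some pair {x, 48−x} with 13 ≤ x ≤ 48−x ≤ 35 are chosen — 11 such pairs.
The remaining 14 elements (those with no distinct partner in range) can never complete a 48-sum, so the worst case takes all of them and one from each pair: 14 + 11 = 25.
By pigeonhole, the 26th integer has to be the second member of some pair, so 25 + 1 = 26.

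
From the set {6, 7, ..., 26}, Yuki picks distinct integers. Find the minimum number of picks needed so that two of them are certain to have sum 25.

Group the elements by complementary pair {x, 25−x}: {6,19}, {7,18}, {8,17}, …, giving 7 two-element pairs and 7 integers whose partner 25−x falls outside [6,26].
Treating each of those 14 groups as a pigeonhole, one can pick one integer per group — 14 integers — with no two summing to 25.
The 15th integer lands in an occupied pair, forcing a sum of 25.

15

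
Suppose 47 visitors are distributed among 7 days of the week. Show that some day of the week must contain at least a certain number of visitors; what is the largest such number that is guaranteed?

The 7 days of the week are the holes and the 47 visitors are the pigeons.
If every day of the week held at most 6 visitors, the total would be at most 7 × 6 = 42, which is less than 47.
So some day of the week holds at least ⌈47/7⌉ = 7 visitors.

7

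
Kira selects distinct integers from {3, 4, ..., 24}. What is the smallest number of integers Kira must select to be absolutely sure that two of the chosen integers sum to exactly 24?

14

A set avoiding the sum 24 can contain at most one of each pair {x, 24−x}, plus the 4 elements whose complement lies outside the range or equal to its own complement.
The integers 12, …, 24 (13 of them) are such a set: any two sum to at least 12+13 = 25 > 24.
By pigeonhole, any 14th integer completes one of the 9 pairs, so 14 choices force a sum of 24.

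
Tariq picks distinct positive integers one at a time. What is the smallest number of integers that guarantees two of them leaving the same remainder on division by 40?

41

By the pigeonhole principle, the 40 residue classes mod 40 are the pigeonholes.
With 40 integers one could put 1 in each residue class and have no class reach 2.
The 41st integer pushes some class to 2, so 40·1 + 1 = 41.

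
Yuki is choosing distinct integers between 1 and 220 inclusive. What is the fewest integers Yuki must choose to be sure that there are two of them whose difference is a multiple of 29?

30

Integers whose pairwise differences are multiples of 29 are exactly those sharing a remainder mod 29. The 29 residue classes mod 29 are the pigeonholes.
With 29 integers one could put 1 in each residue class and have no class reach 2.
The 30th integer pushes some class to 2, so 29·1 + 1 = 30.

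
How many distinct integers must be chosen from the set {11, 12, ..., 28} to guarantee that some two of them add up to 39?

10

A set avoiding the sum 39 can contain at most one of each pair {x, 39−x}.
The integers 20, …, 28 (9 of them) are such a set: any two sum to at least 20+21 = 41 > 39.
By the pigeonhole principle, any 10th integer completes one of the 9 pairs, so 10 choices force a sum of 39.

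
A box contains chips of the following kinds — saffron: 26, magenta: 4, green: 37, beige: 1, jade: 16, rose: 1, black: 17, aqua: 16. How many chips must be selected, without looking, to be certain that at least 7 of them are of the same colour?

37

An adversary could hand out at most 6 chips per colour (magenta, beige, rose run out sooner): 6 + 4 + 6 + 1 + 6 + 1 + 6 + 6 = 36 chips and still no colour has 7.
One more chip lands in a colour already at 6, so 37 draws are enough and 36 are not.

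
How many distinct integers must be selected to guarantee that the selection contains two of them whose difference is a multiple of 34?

Integers whose pairwise differences are multiples of 34 are exactly those sharing a remainder mod 34. The 34 residue classes mod 34 are the pigeonholes.
With 34 integers one could put 1 in each residue class and have no class reach 2.
The 35th integer pushes some class to 2, so 34·1 + 1 = 35.

35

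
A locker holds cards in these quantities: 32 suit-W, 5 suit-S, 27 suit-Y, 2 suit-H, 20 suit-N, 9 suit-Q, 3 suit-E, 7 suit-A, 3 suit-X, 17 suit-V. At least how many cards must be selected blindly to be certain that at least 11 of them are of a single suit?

70

By pigeonhole, put each drawn card into a box by suit. The largest draw with every box below 11 takes min(count, 10) from each suit; suits with fewer than 10 contribute all they have.
Σ min(cᵢ, 10) = 10 + 5 + 10 + 2 + 10 + 9 + 3 + 7 + 3 + 10 = 69.
Draw number 69 + 1 = 70 must push one box to 11.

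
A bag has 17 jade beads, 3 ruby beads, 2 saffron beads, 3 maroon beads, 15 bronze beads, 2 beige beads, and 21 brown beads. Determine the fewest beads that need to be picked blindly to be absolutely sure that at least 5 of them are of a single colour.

An adversary could hand out at most 4 beads per colour (4 colours run out sooner): 4 + 3 + 2 + 3 + 4 + 2 + 4 = 22 beads and still no colour has 5.
By the pigeonhole principle, one more bead lands in a colour already at 4, so 23 draws are enough and 22 are not.

23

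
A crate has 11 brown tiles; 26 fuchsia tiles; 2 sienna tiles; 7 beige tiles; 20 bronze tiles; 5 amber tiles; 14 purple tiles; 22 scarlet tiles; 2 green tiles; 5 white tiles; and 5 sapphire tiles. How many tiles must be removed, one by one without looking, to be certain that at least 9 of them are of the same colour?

An adversary could hand out at most 8 tiles per colour (6 colours run out sooner): 8 + 8 + 2 + 7 + 8 + 5 + 8 + 8 + 2 + 5 + 5 = 66 tiles and still no colour has 9.
Pigeonhole: one more tile lands in a colour already at 8, so 67 draws are enough and 66 are not.

67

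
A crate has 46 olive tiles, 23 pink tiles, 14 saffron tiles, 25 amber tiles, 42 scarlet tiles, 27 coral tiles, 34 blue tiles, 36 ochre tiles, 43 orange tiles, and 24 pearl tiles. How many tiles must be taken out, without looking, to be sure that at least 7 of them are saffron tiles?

307

In the worst case for collecting saffron tiles, every non-saffron tile comes out first.
There are 46 + 23 + 25 + 42 + 27 + 34 + 36 + 43 + 24 = 300 non-saffron tiles altogether.
After those, each further tile must be saffron, so 300 + 7 = 307 draws guarantee 7 saffron tiles.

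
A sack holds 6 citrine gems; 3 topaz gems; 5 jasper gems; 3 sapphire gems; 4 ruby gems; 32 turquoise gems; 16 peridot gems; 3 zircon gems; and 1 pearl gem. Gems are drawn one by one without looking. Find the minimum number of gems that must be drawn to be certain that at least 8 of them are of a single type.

40

The 9 types are the holes; the gems drawn are the pigeons.
To avoid 8 of any one type, the worst case takes at most 7 of each type, or every gem of a type that has fewer than 7.
That gives 6 + 3 + 5 + 3 + 4 + 7 + 7 + 3 + 1 = 39 gems with no type reaching 8.
The next gem forces some type to 8, so 39 + 1 = 40.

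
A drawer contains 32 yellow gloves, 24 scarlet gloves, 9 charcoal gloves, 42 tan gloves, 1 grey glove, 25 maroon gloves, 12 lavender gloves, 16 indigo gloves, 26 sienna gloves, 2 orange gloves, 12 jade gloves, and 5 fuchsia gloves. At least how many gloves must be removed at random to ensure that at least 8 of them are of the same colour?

72

By the pigeonhole principle, put each drawn glove into a box by colour. The largest draw with every box below 8 takes min(count, 7) from each colour; colours with fewer than 7 contribute all they have.
Σ min(cᵢ, 7) = 7 + 7 + 7 + 7 + 1 + 7 + 7 + 7 + 7 + 2 + 7 + 5 = 71.
Draw number 71 + 1 = 72 must push one box to 8.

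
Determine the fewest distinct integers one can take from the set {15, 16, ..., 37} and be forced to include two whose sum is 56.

15

A set avoiding the sum 56 can contain at most one of each pair {x, 56−x}, plus the 5 elements whose complement lies outside the range or equal to its own complement.
The integers 15, …, 28 (14 of them) are such a set: any two sum to at least 15+16 = 31 and at most 27+28 = 55 < 56.
Any 15th integer completes one of the 9 pairs, so 15 choices force a sum of 56.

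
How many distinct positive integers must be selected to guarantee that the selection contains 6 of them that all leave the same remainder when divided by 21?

The 21 residue classes mod 21 are the pigeonholes.
With 105 integers one could put 5 in each residue class and have no class reach 6.
The 106th integer pushes some class to 6, so 21·5 + 1 = 106.

106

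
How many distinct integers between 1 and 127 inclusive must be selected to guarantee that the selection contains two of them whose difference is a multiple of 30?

Integers whose pairwise differences are multiples of 30 are exactly those sharing a remainder mod 30. The 30 residue classes mod 30 are the pigeonholes.
With 30 integers one could put 1 in each residue class and have no class reach 2.
The 31st integer pushes some class to 2, so 30·1 + 1 = 31.

31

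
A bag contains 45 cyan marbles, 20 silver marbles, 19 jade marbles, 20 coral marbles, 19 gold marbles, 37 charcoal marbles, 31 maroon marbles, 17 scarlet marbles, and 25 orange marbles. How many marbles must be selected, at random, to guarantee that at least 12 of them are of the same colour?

100

An adversary could hand out at most 11 marbles per colour: 11 + 11 + 11 + 11 + 11 + 11 + 11 + 11 + 11 = 99 marbles and still no colour has 12.
One more marble lands in a colour already at 11, so 100 draws are enough and 99 are not.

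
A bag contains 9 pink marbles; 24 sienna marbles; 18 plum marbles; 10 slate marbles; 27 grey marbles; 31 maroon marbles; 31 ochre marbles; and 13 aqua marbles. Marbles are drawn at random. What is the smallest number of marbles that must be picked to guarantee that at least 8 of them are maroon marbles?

140

In the worst case for collecting maroon marbles, every non-maroon marble comes out first.
There are 9 + 24 + 18 + 10 + 27 + 31 + 13 = 132 non-maroon marbles altogether.
After those, each further marble must be maroon, so 132 + 8 = 140 draws guarantee 8 maroon marbles.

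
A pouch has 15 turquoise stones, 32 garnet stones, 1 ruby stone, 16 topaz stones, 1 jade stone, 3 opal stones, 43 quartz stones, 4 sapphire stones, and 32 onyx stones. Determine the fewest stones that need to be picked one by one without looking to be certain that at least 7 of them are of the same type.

40

An adversary could hand out at most 6 stones per type (4 types run out sooner): 6 + 6 + 1 + 6 + 1 + 3 + 6 + 4 + 6 = 39 stones and still no type has 7.
By the pigeonhole principle, one more stone lands in a type already at 6, so 40 draws are enough and 39 are not.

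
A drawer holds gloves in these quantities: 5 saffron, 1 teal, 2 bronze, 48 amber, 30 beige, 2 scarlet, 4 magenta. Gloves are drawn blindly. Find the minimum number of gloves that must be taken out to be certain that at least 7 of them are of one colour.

27

By the pigeonhole principle, put each drawn glove into a box by colour. The largest draw with every box below 7 takes min(count, 6) from each colour; colours with fewer than 6 contribute all they have.
Σ min(cᵢ, 6) = 5 + 1 + 2 + 6 + 6 + 2 + 4 = 26.
Draw number 26 + 1 = 27 must push one box to 7.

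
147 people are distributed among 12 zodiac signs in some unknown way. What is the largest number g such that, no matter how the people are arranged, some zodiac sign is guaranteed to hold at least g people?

13

By the pigeonhole principle, the 12 zodiac signs are the holes and the 147 people are the pigeons.
If every zodiac sign held at most 12 people, the total would be at most 12 × 12 = 144, which is less than 147.
So some zodiac sign holds at least ⌈147/12⌉ = 13 people.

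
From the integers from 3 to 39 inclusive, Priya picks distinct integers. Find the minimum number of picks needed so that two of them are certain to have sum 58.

A set avoiding the sum 58 can contain at most one of each pair {x, 58−x}, plus the 17 elements whose complement lies outside the range or equal to its own complement.
The integers 3, …, 29 (27 of them) are such a set: any two sum to at least 3+4 = 7 and at most 28+29 = 57 < 58.
Any 28th integer completes one of the 10 pairs, so 28 choices force a sum of 58.

28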